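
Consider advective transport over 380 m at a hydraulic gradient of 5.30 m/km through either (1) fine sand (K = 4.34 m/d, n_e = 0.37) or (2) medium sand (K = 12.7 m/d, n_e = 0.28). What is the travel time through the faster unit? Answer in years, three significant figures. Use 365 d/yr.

Unit 1 (fine sand): v = 4.34×0.0053/0.37 = 0.06217 m/d, t = 380/0.06217 = 6113 d
Unit 2 (medium sand): v = 12.7×0.0053/0.28 = 0.2404 m/d, t = 380/0.2404 = 1581 d
Faster: 1581 d / 365 = 4.33 yr

4.33 years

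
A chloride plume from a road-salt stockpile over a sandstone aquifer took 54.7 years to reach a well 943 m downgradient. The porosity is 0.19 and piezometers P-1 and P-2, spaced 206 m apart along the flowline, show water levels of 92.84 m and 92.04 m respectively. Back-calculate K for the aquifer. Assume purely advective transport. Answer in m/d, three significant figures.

Hydraulic gradient i = (92.84 − 92.04) / 206 = 0.80 / 206 = 0.003883
t = 54.7 years = 19970 d
v = L / t = 943 / 19970 = 0.04723 m/d
K = v · n / i = 0.04723 × 0.19 / 0.003883 = 2.31 m/d

2.31 m/d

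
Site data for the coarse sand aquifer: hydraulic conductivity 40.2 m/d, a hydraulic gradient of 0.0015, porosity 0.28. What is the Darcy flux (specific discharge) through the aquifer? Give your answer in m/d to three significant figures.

Specific discharge q = 40.2 × 0.0015 = 0.06030 m/d

0.0603 m/d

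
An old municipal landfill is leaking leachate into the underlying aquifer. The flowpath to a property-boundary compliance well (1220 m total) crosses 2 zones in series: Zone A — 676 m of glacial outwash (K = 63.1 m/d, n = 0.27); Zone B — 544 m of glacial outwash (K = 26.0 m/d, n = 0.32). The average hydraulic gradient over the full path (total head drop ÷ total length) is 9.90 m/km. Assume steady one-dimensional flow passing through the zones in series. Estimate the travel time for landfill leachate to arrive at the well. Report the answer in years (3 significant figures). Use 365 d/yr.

Steady 1-D flow in series ⇒ the Darcy flux q is identical in every zone and the zone head losses add (resistances L/K in series).
Σ(L/K) = 676/63.1 + 544/26.0 = 10.71 + 20.92 = 31.64 d
K_eq = L_total / Σ(L/K) = 1220 / 31.64 = 38.56 m/d
q = K_eq · i = 38.56 × 0.0099 = 0.3818 m/d (same in every zone)
Zone A: v = q/n = 0.3818/0.27 = 1.414 m/d → t_A = 676/1.414 = 478.1 d
Zone B: v = q/n = 0.3818/0.32 = 1.193 m/d → t_B = 544/1.193 = 456.0 d
Total t = 478.1 + 456.0 = 934.1 d
   = 934.1 / 365 = 2.56 yr

2.56 years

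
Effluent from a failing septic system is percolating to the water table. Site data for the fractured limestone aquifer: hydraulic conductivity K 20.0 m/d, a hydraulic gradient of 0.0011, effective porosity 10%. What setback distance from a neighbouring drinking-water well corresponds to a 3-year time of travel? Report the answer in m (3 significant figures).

241 m

Specific discharge q = 20.0 × 0.0011 = 0.02200 m/d
v_s = q/n_e = 0.02200/0.10 = 0.2200 m/d
T = 3 yr × 365 = 1095 d
L = v × T = 0.2200 × 1095 = 240.9 m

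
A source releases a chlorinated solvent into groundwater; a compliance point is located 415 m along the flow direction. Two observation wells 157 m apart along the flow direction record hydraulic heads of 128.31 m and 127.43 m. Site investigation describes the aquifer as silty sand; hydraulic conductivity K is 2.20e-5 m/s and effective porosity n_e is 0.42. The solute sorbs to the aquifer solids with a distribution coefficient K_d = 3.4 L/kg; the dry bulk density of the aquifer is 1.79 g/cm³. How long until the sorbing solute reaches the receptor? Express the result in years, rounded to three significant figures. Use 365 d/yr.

Hydraulic gradient i = (128.31 − 127.43) / 157 = 0.88 / 157 = 0.005605
K = 2.20e-5 m/s × 86400 s/d = 1.901 m/d
q = Ki = 1.901 × 0.005605 = 0.01065 m/d
Seepage velocity v = q / n = 0.01065 / 0.42 = 0.02537 m/d
Retardation R = 1 + ρ_b·K_d/n = 1 + 1.79×3.4/0.42 = 15.49
Contaminant velocity v_c = v/R = 0.02537/15.49 = 0.001638 m/d
t = L/v_c = 415/0.001638 = 253400 d
   = 253400/365 = 694 yr

694 years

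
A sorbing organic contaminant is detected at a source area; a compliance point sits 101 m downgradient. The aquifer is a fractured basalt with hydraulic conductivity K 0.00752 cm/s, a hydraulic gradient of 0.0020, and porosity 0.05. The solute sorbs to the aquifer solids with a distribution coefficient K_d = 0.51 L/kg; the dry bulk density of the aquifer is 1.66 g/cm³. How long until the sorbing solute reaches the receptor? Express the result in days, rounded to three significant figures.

6970 days

K = 0.00752 cm/s × 864 = 6.497 m/d
Darcy flux q = K·i = 6.497 × 0.0020 = 0.01299 m/d
Average linear velocity = 0.01299 / 0.05 = 0.2599 m/d
Retardation R = 1 + ρ_b·K_d/n = 1 + 1.66×0.51/0.05 = 17.93
Contaminant velocity v_c = v/R = 0.2599/17.93 = 0.01449 m/d
t = L/v_c = 101/0.01449 = 6969 d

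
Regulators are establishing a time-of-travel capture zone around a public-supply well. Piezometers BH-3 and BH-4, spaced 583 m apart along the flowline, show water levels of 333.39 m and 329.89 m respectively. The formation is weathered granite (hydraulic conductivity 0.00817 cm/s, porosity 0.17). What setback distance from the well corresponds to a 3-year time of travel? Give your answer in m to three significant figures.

273 m

Hydraulic gradient i = (333.39 − 329.89) / 583 = 3.50 / 583 = 0.006003
K = 0.00817 cm/s × 864 = 7.059 m/d
Darcy flux q = K·i = 7.059 × 0.006003 = 0.04238 m/d
v_s = q/n_e = 0.04238/0.17 = 0.2493 m/d
T = 3 yr × 365 = 1095 d
L = v × T = 0.2493 × 1095 = 273.0 m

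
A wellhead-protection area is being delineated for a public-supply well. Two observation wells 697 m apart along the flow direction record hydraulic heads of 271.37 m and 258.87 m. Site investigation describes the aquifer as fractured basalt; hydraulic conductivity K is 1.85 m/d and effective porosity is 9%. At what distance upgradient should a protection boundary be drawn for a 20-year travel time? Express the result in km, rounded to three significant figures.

Hydraulic gradient i = (271.37 − 258.87) / 697 = 12.50 / 697 = 0.01793
q = Ki = 1.85 × 0.01793 = 0.03318 m/d
v = Ki/n = 1.85·0.01793/0.09 = 0.3686 m/d
T = 20 yr × 365 = 7300 d
L = v × T = 0.3686 × 7300 = 2691 m
   = 2.69 km

2.69 km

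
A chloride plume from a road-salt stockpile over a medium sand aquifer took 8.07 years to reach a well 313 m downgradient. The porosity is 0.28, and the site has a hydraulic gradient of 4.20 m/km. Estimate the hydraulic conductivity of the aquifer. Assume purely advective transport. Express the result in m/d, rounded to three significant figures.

7.08 m/d

t = 8.07 years = 2946 d
v = L / t = 313 / 2946 = 0.1063 m/d
K = v · n / i = 0.1063 × 0.28 / 0.0042 = 7.08 m/d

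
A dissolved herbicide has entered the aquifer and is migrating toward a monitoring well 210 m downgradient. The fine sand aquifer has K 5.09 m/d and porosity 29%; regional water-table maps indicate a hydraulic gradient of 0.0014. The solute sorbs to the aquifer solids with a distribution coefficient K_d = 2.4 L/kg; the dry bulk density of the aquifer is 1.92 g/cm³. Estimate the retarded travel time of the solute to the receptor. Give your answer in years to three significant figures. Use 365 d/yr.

Darcy flux q = K·i = 5.09 × 0.0014 = 0.007126 m/d
v = Ki/n = 5.09·0.0014/0.29 = 0.02457 m/d
Retardation R = 1 + ρ_b·K_d/n = 1 + 1.92×2.4/0.29 = 16.89
Contaminant velocity v_c = v/R = 0.02457/16.89 = 0.001455 m/d
t = L/v_c = 210/0.001455 = 144300 d
   = 144300/365 = 395 yr

395 years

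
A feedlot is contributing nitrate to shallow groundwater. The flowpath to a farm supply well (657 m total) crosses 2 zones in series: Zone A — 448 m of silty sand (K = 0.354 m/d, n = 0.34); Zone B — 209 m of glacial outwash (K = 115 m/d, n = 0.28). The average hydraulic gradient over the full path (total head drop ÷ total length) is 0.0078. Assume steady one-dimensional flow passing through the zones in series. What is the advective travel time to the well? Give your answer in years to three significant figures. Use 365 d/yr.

Continuity: the same q passes through each zone, so ΔH = q·Σ(L_j/K_j) — the zones act as resistances in series.
Σ(L/K) = 448/0.354 + 209/115 = 1266 + 1.817 = 1267 d
K_eq = L_total / Σ(L/K) = 657 / 1267 = 0.5184 m/d
q = K_eq · i = 0.5184 × 0.0078 = 0.004044 m/d (same in every zone)
Zone A: v = q/n = 0.004044/0.34 = 0.01189 m/d → t_A = 448/0.01189 = 37670 d
Zone B: v = q/n = 0.004044/0.28 = 0.01444 m/d → t_B = 209/0.01444 = 14470 d
Total t = 37670 + 14470 = 52140 d
   = 52140 / 365 = 143 yr

143 years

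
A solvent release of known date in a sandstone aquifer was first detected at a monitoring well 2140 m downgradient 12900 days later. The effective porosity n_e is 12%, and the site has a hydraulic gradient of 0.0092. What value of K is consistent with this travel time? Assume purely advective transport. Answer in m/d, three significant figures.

2.16 m/d

v = L / t = 2140 / 12900 = 0.1659 m/d
K = v · n / i = 0.1659 × 0.12 / 0.0092 = 2.16 m/d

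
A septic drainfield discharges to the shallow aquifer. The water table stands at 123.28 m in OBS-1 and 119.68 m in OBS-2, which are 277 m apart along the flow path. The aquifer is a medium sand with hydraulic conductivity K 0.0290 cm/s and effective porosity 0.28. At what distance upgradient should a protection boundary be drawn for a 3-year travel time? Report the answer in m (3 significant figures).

Hydraulic gradient i = (123.28 − 119.68) / 277 = 3.60 / 277 = 0.01300
K = 0.0290 cm/s × 864 = 25.06 m/d
Darcy flux q = K·i = 25.06 × 0.01300 = 0.3256 m/d
v_s = q/n_e = 0.3256/0.28 = 1.163 m/d
T = 3 yr × 365 = 1095 d
L = v × T = 1.163 × 1095 = 1273 m

1270 m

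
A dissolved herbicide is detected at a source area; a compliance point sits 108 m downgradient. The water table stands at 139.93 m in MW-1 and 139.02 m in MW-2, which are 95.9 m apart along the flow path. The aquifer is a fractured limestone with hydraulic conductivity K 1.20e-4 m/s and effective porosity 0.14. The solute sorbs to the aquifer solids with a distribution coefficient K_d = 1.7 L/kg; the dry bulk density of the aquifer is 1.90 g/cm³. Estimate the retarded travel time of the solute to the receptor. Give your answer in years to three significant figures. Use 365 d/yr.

Hydraulic gradient i = (139.93 − 139.02) / 95.9 = 0.91 / 95.9 = 0.009489
K = 1.20e-4 m/s × 86400 s/d = 10.37 m/d
Darcy flux q = K·i = 10.37 × 0.009489 = 0.09838 m/d
Average linear velocity = 0.09838 / 0.14 = 0.7027 m/d
Retardation R = 1 + ρ_b·K_d/n = 1 + 1.90×1.7/0.14 = 24.07
Contaminant velocity v_c = v/R = 0.7027/24.07 = 0.02919 m/d
t = L/v_c = 108/0.02919 = 3699 d
   = 3699/365 = 10.1 yr

10.1 years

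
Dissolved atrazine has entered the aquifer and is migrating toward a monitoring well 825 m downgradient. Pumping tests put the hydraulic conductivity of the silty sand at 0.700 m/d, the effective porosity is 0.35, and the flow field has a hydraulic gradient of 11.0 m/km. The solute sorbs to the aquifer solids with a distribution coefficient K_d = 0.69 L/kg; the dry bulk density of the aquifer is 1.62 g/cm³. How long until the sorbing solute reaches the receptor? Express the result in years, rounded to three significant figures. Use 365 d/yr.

431 years

Darcy flux q = K·i = 0.700 × 0.011 = 0.007700 m/d
v = Ki/n = 0.700·0.011/0.35 = 0.02200 m/d
Retardation R = 1 + ρ_b·K_d/n = 1 + 1.62×0.69/0.35 = 4.194
Contaminant velocity v_c = v/R = 0.02200/4.194 = 0.005246 m/d
t = L/v_c = 825/0.005246 = 157300 d
   = 157300/365 = 431 yr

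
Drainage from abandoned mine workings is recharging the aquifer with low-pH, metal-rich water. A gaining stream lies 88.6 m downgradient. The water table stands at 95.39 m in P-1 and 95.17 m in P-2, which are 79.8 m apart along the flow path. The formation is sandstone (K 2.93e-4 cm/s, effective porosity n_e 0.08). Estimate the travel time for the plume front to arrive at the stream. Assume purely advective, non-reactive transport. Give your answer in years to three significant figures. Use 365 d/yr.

Hydraulic gradient i = (95.39 − 95.17) / 79.8 = 0.22 / 79.8 = 0.002757
K = 2.93e-4 cm/s × 864 = 0.2532 m/d
q = Ki = 0.2532 × 0.002757 = 6.979e-4 m/d
v = Ki/n = 0.2532·0.002757/0.08 = 0.008724 m/d
t = L / v = 88.6 / 0.008724 = 10160 d
   = 10160 / 365 = 27.8 yr

27.8 years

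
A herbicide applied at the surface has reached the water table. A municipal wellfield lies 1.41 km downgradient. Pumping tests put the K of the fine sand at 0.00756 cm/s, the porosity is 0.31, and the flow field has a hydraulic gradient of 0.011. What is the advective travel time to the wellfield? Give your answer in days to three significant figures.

K = 0.00756 cm/s × 864 = 6.532 m/d
q = Ki = 6.532 × 0.011 = 0.07185 m/d
Average linear velocity = 0.07185 / 0.31 = 0.2318 m/d
L = 1.41 km = 1410 m
t = L / v = 1410 / 0.2318 = 6083 d

6080 days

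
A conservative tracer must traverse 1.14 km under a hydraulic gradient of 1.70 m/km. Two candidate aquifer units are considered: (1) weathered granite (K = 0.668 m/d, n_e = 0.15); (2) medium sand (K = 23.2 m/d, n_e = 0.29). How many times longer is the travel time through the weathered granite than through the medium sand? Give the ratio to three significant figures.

18.0

Unit 1 (weathered granite): v = 0.668×0.0017/0.15 = 0.007571 m/d, t = 1140/0.007571 = 150600 d
Unit 2 (medium sand): v = 23.2×0.0017/0.29 = 0.1360 m/d, t = 1140/0.1360 = 8382 d
t(weathered granite) / t(medium sand) = 150600/8382 = 18.0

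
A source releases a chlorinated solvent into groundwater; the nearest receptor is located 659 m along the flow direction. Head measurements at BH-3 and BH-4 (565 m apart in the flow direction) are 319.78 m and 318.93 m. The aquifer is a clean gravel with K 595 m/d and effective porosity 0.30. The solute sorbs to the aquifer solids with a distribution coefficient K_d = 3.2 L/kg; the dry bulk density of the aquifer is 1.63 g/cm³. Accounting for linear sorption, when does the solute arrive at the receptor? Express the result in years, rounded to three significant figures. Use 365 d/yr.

11.1 years

Hydraulic gradient i = (319.78 − 318.93) / 565 = 0.85 / 565 = 0.001504
Darcy flux q = K·i = 595 × 0.001504 = 0.8951 m/d
Average linear velocity = 0.8951 / 0.30 = 2.984 m/d
Retardation R = 1 + ρ_b·K_d/n = 1 + 1.63×3.2/0.30 = 18.39
Contaminant velocity v_c = v/R = 2.984/18.39 = 0.1623 m/d
t = L/v_c = 659/0.1623 = 4061 d
   = 4061/365 = 11.1 yr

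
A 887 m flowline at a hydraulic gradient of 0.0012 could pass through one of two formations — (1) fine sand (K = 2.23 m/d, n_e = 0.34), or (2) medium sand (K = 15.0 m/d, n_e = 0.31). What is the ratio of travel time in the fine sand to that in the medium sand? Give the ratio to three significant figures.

7.38

Unit 1 (fine sand): v = 2.23×0.0012/0.34 = 0.007871 m/d, t = 887/0.007871 = 112700 d
Unit 2 (medium sand): v = 15.0×0.0012/0.31 = 0.05806 m/d, t = 887/0.05806 = 15280 d
t(fine sand) / t(medium sand) = 112700/15280 = 7.38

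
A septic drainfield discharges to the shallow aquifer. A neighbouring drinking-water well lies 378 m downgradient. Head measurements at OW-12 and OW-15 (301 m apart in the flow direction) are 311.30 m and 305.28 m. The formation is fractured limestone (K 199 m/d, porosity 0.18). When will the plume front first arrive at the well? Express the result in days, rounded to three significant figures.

Hydraulic gradient i = (311.30 − 305.28) / 301 = 6.02 / 301 = 0.02000
Darcy flux q = K·i = 199 × 0.02000 = 3.980 m/d
v_s = q/n_e = 3.980/0.18 = 22.11 m/d
t = L / v = 378 / 22.11 = 17.10 d

17.1 days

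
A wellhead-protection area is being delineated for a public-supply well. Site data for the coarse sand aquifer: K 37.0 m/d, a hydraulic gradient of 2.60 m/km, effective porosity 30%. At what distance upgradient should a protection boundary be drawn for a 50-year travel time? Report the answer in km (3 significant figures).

5.85 km

Specific discharge q = 37.0 × 0.0026 = 0.09620 m/d
Average linear velocity = 0.09620 / 0.30 = 0.3207 m/d
T = 50 yr × 365 = 18250 d
L = v × T = 0.3207 × 18250 = 5852 m
   = 5.85 km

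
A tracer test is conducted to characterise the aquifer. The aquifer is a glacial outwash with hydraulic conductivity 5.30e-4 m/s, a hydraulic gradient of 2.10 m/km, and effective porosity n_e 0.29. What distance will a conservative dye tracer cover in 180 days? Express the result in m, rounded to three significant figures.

K = 5.30e-4 m/s × 86400 s/d = 45.79 m/d
q = Ki = 45.79 × 0.0021 = 0.09616 m/d
Average linear velocity = 0.09616 / 0.29 = 0.3316 m/d
L = v × T = 0.3316 × 180 = 59.69 m

59.7 m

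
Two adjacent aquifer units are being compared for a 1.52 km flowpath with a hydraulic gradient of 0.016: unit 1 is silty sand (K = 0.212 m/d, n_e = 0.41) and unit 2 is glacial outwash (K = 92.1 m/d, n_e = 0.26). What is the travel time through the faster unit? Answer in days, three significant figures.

268 days

Unit 1 (silty sand): v = 0.212×0.016/0.41 = 0.008273 m/d, t = 1520/0.008273 = 183700 d
Unit 2 (glacial outwash): v = 92.1×0.016/0.26 = 5.668 m/d, t = 1520/5.668 = 268.2 d
Faster unit: t = 268 d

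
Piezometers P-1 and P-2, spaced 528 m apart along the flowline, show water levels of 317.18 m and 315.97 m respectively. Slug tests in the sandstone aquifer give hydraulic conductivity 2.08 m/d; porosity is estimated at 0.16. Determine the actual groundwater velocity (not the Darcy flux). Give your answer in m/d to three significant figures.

Hydraulic gradient i = (317.18 − 315.97) / 528 = 1.21 / 528 = 0.002292
q = Ki = 2.08 × 0.002292 = 0.004767 m/d
v_s = q/n_e = 0.004767/0.16 = 0.02979 m/d

0.0298 m/d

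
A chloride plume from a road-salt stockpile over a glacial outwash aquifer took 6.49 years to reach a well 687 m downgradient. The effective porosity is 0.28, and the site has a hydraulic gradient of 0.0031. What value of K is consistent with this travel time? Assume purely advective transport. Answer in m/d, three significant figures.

t = 6.49 years = 2369 d
v = L / t = 687 / 2369 = 0.2900 m/d
K = v · n / i = 0.2900 × 0.28 / 0.0031 = 26.2 m/d

26.2 m/d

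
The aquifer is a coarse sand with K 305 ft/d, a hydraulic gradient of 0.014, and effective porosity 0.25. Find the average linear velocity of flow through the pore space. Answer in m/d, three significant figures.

5.21 m/d

K = 305 ft/d × 0.3048 = 92.96 m/d
Specific discharge q = 92.96 × 0.014 = 1.301 m/d
v_s = q/n_e = 1.301/0.25 = 5.206 m/d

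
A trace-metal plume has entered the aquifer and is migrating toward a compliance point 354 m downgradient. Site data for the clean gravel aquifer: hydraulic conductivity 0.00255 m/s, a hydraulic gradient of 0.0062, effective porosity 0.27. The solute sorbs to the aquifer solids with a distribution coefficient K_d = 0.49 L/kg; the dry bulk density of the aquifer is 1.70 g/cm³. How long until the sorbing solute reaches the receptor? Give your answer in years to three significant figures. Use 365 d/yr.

0.783 years

K = 0.00255 m/s × 86400 s/d = 220.3 m/d
q = Ki = 220.3 × 0.0062 = 1.366 m/d
Average linear velocity = 1.366 / 0.27 = 5.059 m/d
Retardation R = 1 + ρ_b·K_d/n = 1 + 1.70×0.49/0.27 = 4.085
Contaminant velocity v_c = v/R = 5.059/4.085 = 1.238 m/d
t = L/v_c = 354/1.238 = 285.8 d
   = 285.8/365 = 0.783 yr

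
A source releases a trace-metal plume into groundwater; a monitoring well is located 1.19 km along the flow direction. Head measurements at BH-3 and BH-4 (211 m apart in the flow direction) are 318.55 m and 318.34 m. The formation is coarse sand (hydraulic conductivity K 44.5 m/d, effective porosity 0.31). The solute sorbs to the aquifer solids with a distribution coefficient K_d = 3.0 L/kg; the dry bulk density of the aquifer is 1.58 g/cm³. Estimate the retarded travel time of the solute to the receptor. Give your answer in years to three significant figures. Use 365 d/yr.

Hydraulic gradient i = (318.55 − 318.34) / 211 = 0.21 / 211 = 9.953e-4
q = Ki = 44.5 × 9.953e-4 = 0.04429 m/d
v_s = q/n_e = 0.04429/0.31 = 0.1429 m/d
Retardation R = 1 + ρ_b·K_d/n = 1 + 1.58×3.0/0.31 = 16.29
Contaminant velocity v_c = v/R = 0.1429/16.29 = 0.008770 m/d
L = 1.19 km = 1190 m
t = L/v_c = 1190/0.008770 = 135700 d
   = 135700/365 = 372 yr

372 years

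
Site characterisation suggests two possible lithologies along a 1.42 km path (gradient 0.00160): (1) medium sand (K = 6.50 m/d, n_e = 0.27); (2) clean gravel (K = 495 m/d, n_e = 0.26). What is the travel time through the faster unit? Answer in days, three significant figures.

466 days

Unit 1 (medium sand): v = 6.50×0.0016/0.27 = 0.03852 m/d, t = 1420/0.03852 = 36870 d
Unit 2 (clean gravel): v = 495×0.0016/0.26 = 3.046 m/d, t = 1420/3.046 = 466.2 d
Faster unit: t = 466 d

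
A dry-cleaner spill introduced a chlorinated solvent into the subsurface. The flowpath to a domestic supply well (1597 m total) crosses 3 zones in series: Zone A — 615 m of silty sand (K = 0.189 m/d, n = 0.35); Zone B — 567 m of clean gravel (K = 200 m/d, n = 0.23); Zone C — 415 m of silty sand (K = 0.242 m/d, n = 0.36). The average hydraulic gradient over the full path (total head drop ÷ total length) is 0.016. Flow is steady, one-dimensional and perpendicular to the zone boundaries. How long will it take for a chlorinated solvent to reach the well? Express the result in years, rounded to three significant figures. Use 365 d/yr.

Continuity: the same q passes through each zone, so ΔH = q·Σ(L_j/K_j) — the zones act as resistances in series.
Σ(L/K) = 615/0.189 + 567/200 + 415/0.242 = 3254 + 2.835 + 1715 = 4972 d
K_eq = L_total / Σ(L/K) = 1597 / 4972 = 0.3212 m/d
q = K_eq · i = 0.3212 × 0.016 = 0.005140 m/d (same in every zone)
Zone A: v = q/n = 0.005140/0.35 = 0.01468 m/d → t_A = 615/0.01468 = 41880 d
Zone B: v = q/n = 0.005140/0.23 = 0.02235 m/d → t_B = 567/0.02235 = 25370 d
Zone C: v = q/n = 0.005140/0.36 = 0.01428 m/d → t_C = 415/0.01428 = 29070 d
Total t = 41880 + 25370 + 29070 = 96320 d
   = 96320 / 365 = 264 yr

264 years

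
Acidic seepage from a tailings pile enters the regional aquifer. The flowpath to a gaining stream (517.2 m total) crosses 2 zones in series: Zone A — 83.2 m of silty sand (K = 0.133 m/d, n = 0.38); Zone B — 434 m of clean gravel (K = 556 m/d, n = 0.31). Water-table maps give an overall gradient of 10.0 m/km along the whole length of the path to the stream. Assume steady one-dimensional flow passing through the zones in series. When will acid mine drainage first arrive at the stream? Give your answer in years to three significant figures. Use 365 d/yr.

55.1 years

Continuity: the same q passes through each zone, so ΔH = q·Σ(L_j/K_j) — the zones act as resistances in series.
Σ(L/K) = 83.2/0.133 + 434/556 = 625.6 + 0.7806 = 626.3 d
K_eq = L_total / Σ(L/K) = 517.2 / 626.3 = 0.8257 m/d
q = K_eq · i = 0.8257 × 0.010 = 0.008257 m/d (same in every zone)
Zone A: v = q/n = 0.008257/0.38 = 0.02173 m/d → t_A = 83.2/0.02173 = 3829 d
Zone B: v = q/n = 0.008257/0.31 = 0.02664 m/d → t_B = 434/0.02664 = 16290 d
Total t = 3829 + 16290 = 20120 d
   = 20120 / 365 = 55.1 yr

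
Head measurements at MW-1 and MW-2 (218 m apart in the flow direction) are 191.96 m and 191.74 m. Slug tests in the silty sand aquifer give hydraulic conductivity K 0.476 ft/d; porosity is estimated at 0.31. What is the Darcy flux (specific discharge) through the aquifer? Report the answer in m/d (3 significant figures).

1.46e-4 m/d

Hydraulic gradient i = (191.96 − 191.74) / 218 = 0.22 / 218 = 0.001009
K = 0.476 ft/d × 0.3048 = 0.1451 m/d
q = Ki = 0.1451 × 0.001009 = 1.464e-4 m/d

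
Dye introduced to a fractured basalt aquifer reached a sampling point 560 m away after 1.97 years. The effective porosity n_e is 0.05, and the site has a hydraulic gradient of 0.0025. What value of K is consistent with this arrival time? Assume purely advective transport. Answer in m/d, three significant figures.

t = 1.97 years = 719.1 d
v = L / t = 560 / 719.1 = 0.7788 m/d
K = v · n / i = 0.7788 × 0.05 / 0.0025 = 15.6 m/d

15.6 m/d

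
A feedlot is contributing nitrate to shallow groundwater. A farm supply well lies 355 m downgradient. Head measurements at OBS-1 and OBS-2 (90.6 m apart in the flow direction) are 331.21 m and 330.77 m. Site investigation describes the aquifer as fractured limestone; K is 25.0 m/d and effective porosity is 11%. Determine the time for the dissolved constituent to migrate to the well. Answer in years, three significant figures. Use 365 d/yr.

0.881 years

Hydraulic gradient i = (331.21 − 330.77) / 90.6 = 0.44 / 90.6 = 0.004857
q = Ki = 25.0 × 0.004857 = 0.1214 m/d
v_s = q/n_e = 0.1214/0.11 = 1.104 m/d
t = L / v = 355 / 1.104 = 321.6 d
   = 321.6 / 365 = 0.881 yr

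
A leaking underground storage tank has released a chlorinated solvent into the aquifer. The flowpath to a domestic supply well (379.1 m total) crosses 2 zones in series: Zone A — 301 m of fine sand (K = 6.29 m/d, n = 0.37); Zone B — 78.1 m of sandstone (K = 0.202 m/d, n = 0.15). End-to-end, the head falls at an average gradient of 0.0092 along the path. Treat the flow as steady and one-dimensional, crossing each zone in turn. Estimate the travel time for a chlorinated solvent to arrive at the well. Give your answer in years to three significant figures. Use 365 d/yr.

42.0 years

For zones in series the flux q is common to all zones; the equivalent conductivity is the harmonic (thickness-weighted) mean, K_eq = L_total / Σ(L_j/K_j).
Σ(L/K) = 301/6.29 + 78.1/0.202 = 47.85 + 386.6 = 434.5 d
K_eq = L_total / Σ(L/K) = 379.1 / 434.5 = 0.8725 m/d
q = K_eq · i = 0.8725 × 0.0092 = 0.008027 m/d (same in every zone)
Zone A: v = q/n = 0.008027/0.37 = 0.02170 m/d → t_A = 301/0.02170 = 13870 d
Zone B: v = q/n = 0.008027/0.15 = 0.05351 m/d → t_B = 78.1/0.05351 = 1459 d
Total t = 13870 + 1459 = 15330 d
   = 15330 / 365 = 42.0 yr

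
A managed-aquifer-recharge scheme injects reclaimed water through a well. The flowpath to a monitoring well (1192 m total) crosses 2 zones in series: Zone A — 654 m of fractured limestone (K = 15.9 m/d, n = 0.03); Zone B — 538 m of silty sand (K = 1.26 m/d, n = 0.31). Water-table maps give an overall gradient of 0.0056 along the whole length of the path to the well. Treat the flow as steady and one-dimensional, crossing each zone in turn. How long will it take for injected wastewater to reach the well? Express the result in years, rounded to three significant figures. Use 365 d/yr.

Continuity: the same q passes through each zone, so ΔH = q·Σ(L_j/K_j) — the zones act as resistances in series.
Σ(L/K) = 654/15.9 + 538/1.26 = 41.13 + 427.0 = 468.1 d
K_eq = L_total / Σ(L/K) = 1192 / 468.1 = 2.546 m/d
q = K_eq · i = 2.546 × 0.0056 = 0.01426 m/d (same in every zone)
Zone A: v = q/n = 0.01426/0.03 = 0.4753 m/d → t_A = 654/0.4753 = 1376 d
Zone B: v = q/n = 0.01426/0.31 = 0.04600 m/d → t_B = 538/0.04600 = 11700 d
Total t = 1376 + 11700 = 13070 d
   = 13070 / 365 = 35.8 yr

35.8 years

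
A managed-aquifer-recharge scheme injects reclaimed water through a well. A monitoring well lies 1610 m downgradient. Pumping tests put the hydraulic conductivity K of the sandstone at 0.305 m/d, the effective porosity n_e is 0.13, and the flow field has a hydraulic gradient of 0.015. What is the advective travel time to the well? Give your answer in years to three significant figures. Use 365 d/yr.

Specific discharge q = 0.305 × 0.015 = 0.004575 m/d
v_s = q/n_e = 0.004575/0.13 = 0.03519 m/d
t = L / v = 1610 / 0.03519 = 45750 d
   = 45750 / 365 = 125 yr

125 years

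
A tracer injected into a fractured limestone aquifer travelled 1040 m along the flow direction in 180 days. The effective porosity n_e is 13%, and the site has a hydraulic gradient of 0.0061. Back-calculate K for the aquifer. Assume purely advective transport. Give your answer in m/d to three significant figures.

v = L / t = 1040 / 180 = 5.778 m/d
K = v · n / i = 5.778 × 0.13 / 0.0061 = 123 m/d

123 m/d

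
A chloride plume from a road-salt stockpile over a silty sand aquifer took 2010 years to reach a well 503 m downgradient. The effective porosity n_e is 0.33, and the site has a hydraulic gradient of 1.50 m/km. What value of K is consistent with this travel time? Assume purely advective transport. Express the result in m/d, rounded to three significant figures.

t = 2010 years = 733700 d
v = L / t = 503 / 733700 = 6.856e-4 m/d
K = v · n / i = 6.856e-4 × 0.33 / 0.0015 = 0.151 m/d

0.151 m/d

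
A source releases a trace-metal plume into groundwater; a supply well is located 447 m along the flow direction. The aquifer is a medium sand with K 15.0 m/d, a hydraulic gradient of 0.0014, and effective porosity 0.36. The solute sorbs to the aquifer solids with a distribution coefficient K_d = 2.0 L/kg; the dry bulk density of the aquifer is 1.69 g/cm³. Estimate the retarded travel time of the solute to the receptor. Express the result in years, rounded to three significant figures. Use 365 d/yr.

Specific discharge q = 15.0 × 0.0014 = 0.02100 m/d
Seepage velocity v = q / n = 0.02100 / 0.36 = 0.05833 m/d
Retardation R = 1 + ρ_b·K_d/n = 1 + 1.69×2.0/0.36 = 10.39
Contaminant velocity v_c = v/R = 0.05833/10.39 = 0.005615 m/d
t = L/v_c = 447/0.005615 = 79610 d
   = 79610/365 = 218 yr

218 years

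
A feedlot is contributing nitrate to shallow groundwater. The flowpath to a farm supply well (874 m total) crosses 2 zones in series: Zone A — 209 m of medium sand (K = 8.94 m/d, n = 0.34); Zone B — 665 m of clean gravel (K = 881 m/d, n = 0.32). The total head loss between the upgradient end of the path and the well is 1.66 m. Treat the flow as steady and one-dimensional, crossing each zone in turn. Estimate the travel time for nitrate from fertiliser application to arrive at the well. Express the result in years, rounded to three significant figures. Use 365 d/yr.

11.3 years

Continuity: the same q passes through each zone, so ΔH = q·Σ(L_j/K_j) — the zones act as resistances in series.
Σ(L/K) = 209/8.94 + 665/881 = 23.38 + 0.7548 = 24.13 d
q = ΔH / Σ(L/K) = 1.66 / 24.13 = 0.06879 m/d (same in every zone)
Zone A: v = q/n = 0.06879/0.34 = 0.2023 m/d → t_A = 209/0.2023 = 1033 d
Zone B: v = q/n = 0.06879/0.32 = 0.2150 m/d → t_B = 665/0.2150 = 3094 d
Total t = 1033 + 3094 = 4127 d
   = 4127 / 365 = 11.3 yr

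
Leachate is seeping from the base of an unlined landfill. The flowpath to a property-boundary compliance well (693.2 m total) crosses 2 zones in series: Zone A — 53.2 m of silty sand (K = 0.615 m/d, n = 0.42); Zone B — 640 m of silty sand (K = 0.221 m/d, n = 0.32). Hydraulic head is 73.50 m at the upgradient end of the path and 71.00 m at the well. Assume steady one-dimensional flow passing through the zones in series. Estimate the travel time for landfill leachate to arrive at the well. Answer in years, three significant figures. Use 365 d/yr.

742 years

Total head drop ΔH = 73.50 − 71.00 = 2.50 m
Steady 1-D flow in series ⇒ the Darcy flux q is identical in every zone and the zone head losses add (resistances L/K in series).
Σ(L/K) = 53.2/0.615 + 640/0.221 = 86.50 + 2896 = 2982 d
q = ΔH / Σ(L/K) = 2.50 / 2982 = 8.382e-4 m/d (same in every zone)
Zone A: v = q/n = 8.382e-4/0.42 = 0.001996 m/d → t_A = 53.2/0.001996 = 26660 d
Zone B: v = q/n = 8.382e-4/0.32 = 0.002620 m/d → t_B = 640/0.002620 = 244300 d
Total t = 26660 + 244300 = 271000 d
   = 271000 / 365 = 742 yr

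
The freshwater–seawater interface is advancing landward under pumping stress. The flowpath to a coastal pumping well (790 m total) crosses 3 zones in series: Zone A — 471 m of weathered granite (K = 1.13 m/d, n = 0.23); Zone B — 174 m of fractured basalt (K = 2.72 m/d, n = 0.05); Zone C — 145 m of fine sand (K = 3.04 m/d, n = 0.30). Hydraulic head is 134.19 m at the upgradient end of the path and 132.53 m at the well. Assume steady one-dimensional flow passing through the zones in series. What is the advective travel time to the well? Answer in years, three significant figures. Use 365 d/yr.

140 years

Total head drop ΔH = 134.19 − 132.53 = 1.66 m
Continuity: the same q passes through each zone, so ΔH = q·Σ(L_j/K_j) — the zones act as resistances in series.
Σ(L/K) = 471/1.13 + 174/2.72 + 145/3.04 = 416.8 + 63.97 + 47.70 = 528.5 d
q = ΔH / Σ(L/K) = 1.66 / 528.5 = 0.003141 m/d (same in every zone)
Zone A: v = q/n = 0.003141/0.23 = 0.01366 m/d → t_A = 471/0.01366 = 34490 d
Zone B: v = q/n = 0.003141/0.05 = 0.06282 m/d → t_B = 174/0.06282 = 2770 d
Zone C: v = q/n = 0.003141/0.30 = 0.01047 m/d → t_C = 145/0.01047 = 13850 d
Total t = 34490 + 2770 + 13850 = 51110 d
   = 51110 / 365 = 140 yr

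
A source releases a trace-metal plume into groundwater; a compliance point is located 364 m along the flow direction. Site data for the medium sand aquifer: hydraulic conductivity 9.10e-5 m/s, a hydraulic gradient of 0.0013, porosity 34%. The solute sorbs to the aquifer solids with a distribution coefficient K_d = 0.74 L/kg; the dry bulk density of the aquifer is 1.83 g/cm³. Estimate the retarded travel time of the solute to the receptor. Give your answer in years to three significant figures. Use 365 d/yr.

K = 9.10e-5 m/s × 86400 s/d = 7.862 m/d
q = Ki = 7.862 × 0.0013 = 0.01022 m/d
Seepage velocity v = q / n = 0.01022 / 0.34 = 0.03006 m/d
Retardation R = 1 + ρ_b·K_d/n = 1 + 1.83×0.74/0.34 = 4.983
Contaminant velocity v_c = v/R = 0.03006/4.983 = 0.006033 m/d
t = L/v_c = 364/0.006033 = 60330 d
   = 60330/365 = 165 yr

165 years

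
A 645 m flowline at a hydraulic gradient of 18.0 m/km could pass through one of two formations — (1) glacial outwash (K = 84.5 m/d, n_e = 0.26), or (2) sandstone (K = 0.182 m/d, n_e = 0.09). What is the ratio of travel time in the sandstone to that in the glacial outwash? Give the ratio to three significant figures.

161

Unit 1 (glacial outwash): v = 84.5×0.018/0.26 = 5.850 m/d, t = 645/5.850 = 110.3 d
Unit 2 (sandstone): v = 0.182×0.018/0.09 = 0.03640 m/d, t = 645/0.03640 = 17720 d
t(sandstone) / t(glacial outwash) = 17720/110.3 = 161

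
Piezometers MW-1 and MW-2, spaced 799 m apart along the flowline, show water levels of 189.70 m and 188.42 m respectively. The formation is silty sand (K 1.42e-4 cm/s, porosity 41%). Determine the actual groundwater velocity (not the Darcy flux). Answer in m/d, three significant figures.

4.79e-4 m/d

Hydraulic gradient i = (189.70 − 188.42) / 799 = 1.28 / 799 = 0.001602
K = 1.42e-4 cm/s × 864 = 0.1227 m/d
Specific discharge q = 0.1227 × 0.001602 = 1.965e-4 m/d
Average linear velocity = 1.965e-4 / 0.41 = 4.794e-4 m/d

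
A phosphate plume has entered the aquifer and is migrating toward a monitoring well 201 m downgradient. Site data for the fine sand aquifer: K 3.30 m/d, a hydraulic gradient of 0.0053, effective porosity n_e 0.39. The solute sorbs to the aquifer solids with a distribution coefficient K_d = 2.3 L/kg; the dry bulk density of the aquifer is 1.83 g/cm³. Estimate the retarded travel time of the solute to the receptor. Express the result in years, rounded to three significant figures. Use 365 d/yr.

q = Ki = 3.30 × 0.0053 = 0.01749 m/d
v = Ki/n = 3.30·0.0053/0.39 = 0.04485 m/d
Retardation R = 1 + ρ_b·K_d/n = 1 + 1.83×2.3/0.39 = 11.79
Contaminant velocity v_c = v/R = 0.04485/11.79 = 0.003803 m/d
t = L/v_c = 201/0.003803 = 52850 d
   = 52850/365 = 145 yr

145 years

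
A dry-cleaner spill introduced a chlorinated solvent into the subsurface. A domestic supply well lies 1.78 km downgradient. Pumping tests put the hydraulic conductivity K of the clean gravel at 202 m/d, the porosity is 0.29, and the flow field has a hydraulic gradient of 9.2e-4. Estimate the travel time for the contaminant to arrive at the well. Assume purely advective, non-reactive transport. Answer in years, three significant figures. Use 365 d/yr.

7.61 years

q = Ki = 202 × 9.2e-4 = 0.1858 m/d
Seepage velocity v = q / n = 0.1858 / 0.29 = 0.6408 m/d
L = 1.78 km = 1780 m
t = L / v = 1780 / 0.6408 = 2778 d
   = 2778 / 365 = 7.61 yr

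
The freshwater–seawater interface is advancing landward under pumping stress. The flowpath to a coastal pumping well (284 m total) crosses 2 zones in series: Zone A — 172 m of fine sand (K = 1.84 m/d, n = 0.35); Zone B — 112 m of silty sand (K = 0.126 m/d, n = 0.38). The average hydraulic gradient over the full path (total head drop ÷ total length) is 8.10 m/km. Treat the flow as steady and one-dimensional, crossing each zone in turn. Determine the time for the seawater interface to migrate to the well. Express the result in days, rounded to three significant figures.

Steady 1-D flow in series ⇒ the Darcy flux q is identical in every zone and the zone head losses add (resistances L/K in series).
Σ(L/K) = 172/1.84 + 112/0.126 = 93.48 + 888.9 = 982.4 d
K_eq = L_total / Σ(L/K) = 284 / 982.4 = 0.2891 m/d
q = K_eq · i = 0.2891 × 0.0081 = 0.002342 m/d (same in every zone)
Zone A: v = q/n = 0.002342/0.35 = 0.006691 m/d → t_A = 172/0.006691 = 25710 d
Zone B: v = q/n = 0.002342/0.38 = 0.006162 m/d → t_B = 112/0.006162 = 18170 d
Total t = 25710 + 18170 = 43880 d

43900 days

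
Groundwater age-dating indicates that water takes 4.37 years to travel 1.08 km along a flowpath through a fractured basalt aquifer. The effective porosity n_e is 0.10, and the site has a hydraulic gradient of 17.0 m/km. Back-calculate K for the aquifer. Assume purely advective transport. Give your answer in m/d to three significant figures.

t = 4.37 years = 1595 d
L = 1.08 km = 1080 m
v = L / t = 1080 / 1595 = 0.6771 m/d
K = v · n / i = 0.6771 × 0.10 / 0.017 = 3.98 m/d

3.98 m/d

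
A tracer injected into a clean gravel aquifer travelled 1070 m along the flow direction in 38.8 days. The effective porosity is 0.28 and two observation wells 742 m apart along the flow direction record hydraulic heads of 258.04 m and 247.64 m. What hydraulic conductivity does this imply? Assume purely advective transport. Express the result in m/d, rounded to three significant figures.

551 m/d

Hydraulic gradient i = (258.04 − 247.64) / 742 = 10.40 / 742 = 0.01402
v = L / t = 1070 / 38.8 = 27.58 m/d
K = v · n / i = 27.58 × 0.28 / 0.01402 = 551 m/d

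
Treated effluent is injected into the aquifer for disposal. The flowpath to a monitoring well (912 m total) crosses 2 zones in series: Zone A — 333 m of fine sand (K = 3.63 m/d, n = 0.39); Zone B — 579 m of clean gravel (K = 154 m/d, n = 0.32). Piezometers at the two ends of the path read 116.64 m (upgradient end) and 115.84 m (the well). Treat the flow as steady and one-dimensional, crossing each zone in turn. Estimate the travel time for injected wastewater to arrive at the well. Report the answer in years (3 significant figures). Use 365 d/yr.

103 years

Total head drop ΔH = 116.64 − 115.84 = 0.80 m
Continuity: the same q passes through each zone, so ΔH = q·Σ(L_j/K_j) — the zones act as resistances in series.
Σ(L/K) = 333/3.63 + 579/154 = 91.74 + 3.760 = 95.50 d
q = ΔH / Σ(L/K) = 0.80 / 95.50 = 0.008377 m/d (same in every zone)
Zone A: v = q/n = 0.008377/0.39 = 0.02148 m/d → t_A = 333/0.02148 = 15500 d
Zone B: v = q/n = 0.008377/0.32 = 0.02618 m/d → t_B = 579/0.02618 = 22120 d
Total t = 15500 + 22120 = 37620 d
   = 37620 / 365 = 103 yr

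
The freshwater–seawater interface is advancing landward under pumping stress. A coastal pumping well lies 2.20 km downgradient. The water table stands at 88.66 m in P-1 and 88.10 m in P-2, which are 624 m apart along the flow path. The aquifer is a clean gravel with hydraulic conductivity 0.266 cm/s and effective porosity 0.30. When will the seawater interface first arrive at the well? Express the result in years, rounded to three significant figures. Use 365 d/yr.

8.77 years

Hydraulic gradient i = (88.66 − 88.10) / 624 = 0.56 / 624 = 8.974e-4
K = 0.266 cm/s × 864 = 229.8 m/d
Darcy flux q = K·i = 229.8 × 8.974e-4 = 0.2063 m/d
v_s = q/n_e = 0.2063/0.30 = 0.6875 m/d
L = 2.20 km = 2200 m
t = L / v = 2200 / 0.6875 = 3200 d
   = 3200 / 365 = 8.77 yr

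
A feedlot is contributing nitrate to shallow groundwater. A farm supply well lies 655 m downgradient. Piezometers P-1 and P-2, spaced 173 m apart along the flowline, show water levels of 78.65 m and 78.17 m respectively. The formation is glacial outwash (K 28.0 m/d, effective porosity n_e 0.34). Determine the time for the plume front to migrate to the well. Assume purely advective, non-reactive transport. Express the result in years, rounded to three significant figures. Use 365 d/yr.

7.85 years

Hydraulic gradient i = (78.65 − 78.17) / 173 = 0.48 / 173 = 0.002775
Specific discharge q = 28.0 × 0.002775 = 0.07769 m/d
v_s = q/n_e = 0.07769/0.34 = 0.2285 m/d
t = L / v = 655 / 0.2285 = 2867 d
   = 2867 / 365 = 7.85 yr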